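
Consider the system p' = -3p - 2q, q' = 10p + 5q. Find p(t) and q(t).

p(t) = c_1e^(t)sin(2t) - c_2e^(t)cos(2t), q(t) = -2c_1e^(t)sin(2t) - c_1e^(t)cos(2t) - c_2e^(t)sin(2t) + 2c_2e^(t)cos(2t)

Coefficient matrix A = [[-3, -2], [10, 5]].
Characteristic polynomial det(A - λI) = λ^2 - 2λ + 5 = 0.
Eigenvalues λ = 1 ± 2i (complex conjugate pair).
For λ=1+2i: an eigenvector is (0,-1) - i(1,-2) = (0 - i, -1 + 2i).
A real fundamental pair from Re and Im of e^((1+2i)t)v: X_1 = e^(t)(cos(2t)·(0,-1) + sin(2t)·(1,-2)), X_2 = e^(t)(sin(2t)·(0,-1) - cos(2t)·(1,-2)).
General solution: c_1X_1 + c_2X_2.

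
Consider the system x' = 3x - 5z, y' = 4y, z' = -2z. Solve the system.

Coefficient matrix A = [[3, 0, -5], [0, 4, 0], [0, 0, -2]].
det(A - λI) = 0 gives eigenvalues λ = 3, 4, -2.
For λ=3: eigenvector (1,0,0).
For λ=4: eigenvector (0,1,0).
For λ=-2: eigenvector (1,0,1).
General solution: K_1e^(3t)(1,0,0) + K_2e^(4t)(0,1,0) + K_3e^(-2t)(1,0,1).

x(t) = K_1e^(3t) + K_3e^(-2t), y(t) = K_2e^(4t), z(t) = K_3e^(-2t)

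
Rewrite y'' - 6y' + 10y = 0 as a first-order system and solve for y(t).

y(t) = c_1e^(3t)cos(t) + c_2e^(3t)sin(t)

Let x_1 = y, x_2 = y'. Then x_1' = x_2 and x_2' = -10x_1 + 6x_2.
A = [[0,1],[-10,6]]; det(A-λI) = λ^2 - 6λ + 10.
Eigenvalues λ = 3 ± i.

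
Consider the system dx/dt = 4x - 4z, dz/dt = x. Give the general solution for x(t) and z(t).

x(t) = 2c_1e^(2t) + 2c_2te^(2t) + c_2e^(2t), z(t) = c_1e^(2t) + c_2te^(2t)

Coefficient matrix A = [[4, -4], [1, 0]].
Characteristic polynomial det(A - λI) = λ^2 - 4λ + 4 = 0.
Single eigenvalue λ = 2 with algebraic multiplicity 2.
Eigenvector v = (2,1); generalized eigenvector w with (A-λI)w=v is (1,0).
General solution: e^(2t)[c_1·v + c_2·(t·v + w)].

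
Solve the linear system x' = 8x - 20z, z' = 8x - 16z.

x(t) = -2C_1e^(-4t)sin(4t) + C_1e^(-4t)cos(4t) + C_2e^(-4t)sin(4t) + 2C_2e^(-4t)cos(4t), z(t) = -C_1e^(-4t)sin(4t) + C_1e^(-4t)cos(4t) + C_2e^(-4t)sin(4t) + C_2e^(-4t)cos(4t)

Coefficient matrix A = [[8, -20], [8, -16]].
Characteristic polynomial det(A - λI) = λ^2 + 8λ + 32 = 0.
Eigenvalues λ = -4 ± 4i (complex conjugate pair).
For λ=-4+4i: an eigenvector is (1,1) - i(-2,-1) = (1 + 2i, 1 + i).
A real fundamental pair from Re and Im of e^((-4+4i)t)v: X_1 = e^(-4t)(cos(4t)·(1,1) + sin(4t)·(-2,-1)), X_2 = e^(-4t)(sin(4t)·(1,1) - cos(4t)·(-2,-1)).
General solution: C_1X_1 + C_2X_2.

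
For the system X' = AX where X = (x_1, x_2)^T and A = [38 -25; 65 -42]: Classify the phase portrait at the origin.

stable spiral

A = [[38,-25],[65,-42]]; det(A-λI) = λ^2 + 4λ + 29.
λ = -2 ± 5i: negative real part.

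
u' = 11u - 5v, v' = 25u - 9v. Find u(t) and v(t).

Coefficient matrix A = [[11, -5], [25, -9]].
Characteristic polynomial det(A - λI) = λ^2 - 2λ + 26 = 0.
Eigenvalues λ = 1 ± 5i (complex conjugate pair).
For λ=1+5i: an eigenvector is (-1,-2) - i(0,-1) = (-1, -2 + i).
A real fundamental pair from Re and Im of e^((1+5i)t)v: X_1 = e^(t)(cos(5t)·(-1,-2) + sin(5t)·(0,-1)), X_2 = e^(t)(sin(5t)·(-1,-2) - cos(5t)·(0,-1)).
General solution: c_1X_1 + c_2X_2.

u(t) = -c_1e^(t)cos(5t) - c_2e^(t)sin(5t), v(t) = -c_1e^(t)sin(5t) - 2c_1e^(t)cos(5t) - 2c_2e^(t)sin(5t) + c_2e^(t)cos(5t)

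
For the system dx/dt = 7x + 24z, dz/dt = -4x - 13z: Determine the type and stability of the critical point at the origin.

stable node

A = [[7,24],[-4,-13]]; det(A-λI) = λ^2 + 6λ + 5.
λ = -1, -5: both negative.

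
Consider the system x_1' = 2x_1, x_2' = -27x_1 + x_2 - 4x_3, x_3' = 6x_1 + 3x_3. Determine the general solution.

Coefficient matrix A = [[2, 0, 0], [-27, 1, -4], [6, 0, 3]].
det(A - λI) = 0 gives eigenvalues λ = 1, 2, 3.
For λ=1: eigenvector (0,1,0).
For λ=2: eigenvector (1,-3,-6).
For λ=3: eigenvector (0,-2,1).
General solution: c_1e^(t)(0,1,0) + c_2e^(2t)(1,-3,-6) + c_3e^(3t)(0,-2,1).

x_1(t) = c_2e^(2t), x_2(t) = c_1e^(t) - 3c_2e^(2t) - 2c_3e^(3t), x_3(t) = -6c_2e^(2t) + c_3e^(3t)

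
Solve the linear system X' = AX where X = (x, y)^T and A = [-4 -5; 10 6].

Coefficient matrix A = [[-4, -5], [10, 6]].
Characteristic polynomial det(A - λI) = λ^2 - 2λ + 26 = 0.
Eigenvalues λ = 1 ± 5i (complex conjugate pair).
For λ=1+5i: an eigenvector is (-1,1) - i(0,-1) = (-1, 1 + i).
A real fundamental pair from Re and Im of e^((1+5i)t)v: X_1 = e^(t)(cos(5t)·(-1,1) + sin(5t)·(0,-1)), X_2 = e^(t)(sin(5t)·(-1,1) - cos(5t)·(0,-1)).
General solution: K_1X_1 + K_2X_2.

x(t) = -K_1e^(t)cos(5t) - K_2e^(t)sin(5t), y(t) = -K_1e^(t)sin(5t) + K_1e^(t)cos(5t) + K_2e^(t)sin(5t) + K_2e^(t)cos(5t)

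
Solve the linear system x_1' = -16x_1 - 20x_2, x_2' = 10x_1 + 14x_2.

Coefficient matrix A = [[-16, -20], [10, 14]].
Characteristic polynomial det(A - λI) = λ^2 + 2λ - 24 = 0.
Eigenvalues λ = -6, 4.
For λ=-6: (A-λI) row 1 is [-10, -20], so an eigenvector is (-2, 1).
For λ=4: (A-λI) row 1 is [-20, -20], so an eigenvector is (1, -1).
General solution: c_1e^(-6t)(-2,1) + c_2e^(4t)(1,-1).

x_1(t) = -2c_1e^(-6t) + c_2e^(4t), x_2(t) = c_1e^(-6t) - c_2e^(4t)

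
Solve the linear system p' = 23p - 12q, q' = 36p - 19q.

p(t) = K_1e^(-t) + 2K_2e^(5t), q(t) = 2K_1e^(-t) + 3K_2e^(5t)

Coefficient matrix A = [[23, -12], [36, -19]].
Characteristic polynomial det(A - λI) = λ^2 - 4λ - 5 = 0.
Eigenvalues λ = -1, 5.
For λ=-1: (A-λI) row 1 is [24, -12], so an eigenvector is (1, 2).
For λ=5: (A-λI) row 1 is [18, -12], so an eigenvector is (2, 3).
General solution: K_1e^(-t)(1,2) + K_2e^(5t)(2,3).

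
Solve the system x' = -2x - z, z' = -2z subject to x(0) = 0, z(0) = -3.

Coefficient matrix A = [[-2, -1], [0, -2]].
Characteristic polynomial det(A - λI) = λ^2 + 4λ + 4 = 0.
Single eigenvalue λ = -2 with algebraic multiplicity 2.
Eigenvector v = (1,0); generalized eigenvector w with (A-λI)w=v is (-3,-1).
General solution: e^(-2t)[c_1·v + c_2·(t·v + w)].
Applying x(0)=0, z(0)=-3 gives c_1=9, c_2=3.

x(t) = 3te^(-2t), z(t) = -3e^(-2t)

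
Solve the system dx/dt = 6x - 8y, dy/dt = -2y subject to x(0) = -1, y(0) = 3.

x(t) = -4e^(6t) + 3e^(-2t), y(t) = 3e^(-2t)

Coefficient matrix A = [[6, -8], [0, -2]].
Characteristic polynomial det(A - λI) = λ^2 - 4λ - 12 = 0.
Eigenvalues λ = 6, -2.
For λ=6: (A-λI) row 1 is [0, -8], so an eigenvector is (-1, 0).
For λ=-2: (A-λI) row 1 is [8, -8], so an eigenvector is (1, 1).
General solution: C_1e^(6t)(-1,0) + C_2e^(-2t)(1,1).
Applying x(0)=-1, y(0)=3 gives C_1=4, C_2=3.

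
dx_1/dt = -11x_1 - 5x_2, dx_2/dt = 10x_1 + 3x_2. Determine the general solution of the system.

x_1(t) = -2K_1e^(-4t)sin(t) + K_1e^(-4t)cos(t) + K_2e^(-4t)sin(t) + 2K_2e^(-4t)cos(t), x_2(t) = 3K_1e^(-4t)sin(t) - K_1e^(-4t)cos(t) - K_2e^(-4t)sin(t) - 3K_2e^(-4t)cos(t)

Coefficient matrix A = [[-11, -5], [10, 3]].
Characteristic polynomial det(A - λI) = λ^2 + 8λ + 17 = 0.
Eigenvalues λ = -4 ± i (complex conjugate pair).
For λ=-4+i: an eigenvector is (1,-1) - i(-2,3) = (1 + 2i, -1 - 3i).
A real fundamental pair from Re and Im of e^((-4+i)t)v: X_1 = e^(-4t)(cos(t)·(1,-1) + sin(t)·(-2,3)), X_2 = e^(-4t)(sin(t)·(1,-1) - cos(t)·(-2,3)).
General solution: K_1X_1 + K_2X_2.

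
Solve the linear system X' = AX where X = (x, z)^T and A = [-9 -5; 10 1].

x(t) = K_1e^(-4t)cos(5t) + K_2e^(-4t)sin(5t), z(t) = K_1e^(-4t)sin(5t) - K_1e^(-4t)cos(5t) - K_2e^(-4t)sin(5t) - K_2e^(-4t)cos(5t)

Coefficient matrix A = [[-9, -5], [10, 1]].
Characteristic polynomial det(A - λI) = λ^2 + 8λ + 41 = 0.
Eigenvalues λ = -4 ± 5i (complex conjugate pair).
For λ=-4+5i: an eigenvector is (1,-1) - i(0,1) = (1, -1 - i).
A real fundamental pair from Re and Im of e^((-4+5i)t)v: X_1 = e^(-4t)(cos(5t)·(1,-1) + sin(5t)·(0,1)), X_2 = e^(-4t)(sin(5t)·(1,-1) - cos(5t)·(0,1)).
General solution: K_1X_1 + K_2X_2.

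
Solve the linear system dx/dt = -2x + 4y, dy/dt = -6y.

x(t) = K_1e^(-2t) - K_2e^(-6t), y(t) = K_2e^(-6t)

Coefficient matrix A = [[-2, 4], [0, -6]].
Characteristic polynomial det(A - λI) = λ^2 + 8λ + 12 = 0.
Eigenvalues λ = -2, -6.
For λ=-2: (A-λI) row 1 is [0, 4], so an eigenvector is (1, 0).
For λ=-6: (A-λI) row 1 is [4, 4], so an eigenvector is (-1, 1).
General solution: K_1e^(-2t)(1,0) + K_2e^(-6t)(-1,1).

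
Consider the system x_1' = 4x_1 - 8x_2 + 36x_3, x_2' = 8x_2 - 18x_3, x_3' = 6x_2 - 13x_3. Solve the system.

Coefficient matrix A = [[4, -8, 36], [0, 8, -18], [0, 6, -13]].
det(A - λI) = 0 gives eigenvalues λ = -1, 4, -4.
For λ=-1: eigenvector (-4,2,1).
For λ=4: eigenvector (1,0,0).
For λ=-4: eigenvector (-6,3,2).
General solution: c_1e^(-t)(-4,2,1) + c_2e^(4t)(1,0,0) + c_3e^(-4t)(-6,3,2).

x_1(t) = -4c_1e^(-t) + c_2e^(4t) - 6c_3e^(-4t), x_2(t) = 2c_1e^(-t) + 3c_3e^(-4t), x_3(t) = c_1e^(-t) + 2c_3e^(-4t)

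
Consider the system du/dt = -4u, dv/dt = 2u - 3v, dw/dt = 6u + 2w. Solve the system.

u(t) = c_1e^(-4t), v(t) = -2c_1e^(-4t) + c_3e^(-3t), w(t) = -c_1e^(-4t) + c_2e^(2t)

Coefficient matrix A = [[-4, 0, 0], [2, -3, 0], [6, 0, 2]].
det(A - λI) = 0 gives eigenvalues λ = -4, 2, -3.
For λ=-4: eigenvector (1,-2,-1).
For λ=2: eigenvector (0,0,1).
For λ=-3: eigenvector (0,1,0).
General solution: c_1e^(-4t)(1,-2,-1) + c_2e^(2t)(0,0,1) + c_3e^(-3t)(0,1,0).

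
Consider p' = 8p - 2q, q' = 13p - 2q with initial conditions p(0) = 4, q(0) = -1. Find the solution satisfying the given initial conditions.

Coefficient matrix A = [[8, -2], [13, -2]].
Characteristic polynomial det(A - λI) = λ^2 - 6λ + 10 = 0.
Eigenvalues λ = 3 ± i (complex conjugate pair).
For λ=3+i: an eigenvector is (1,2) - i(1,3) = (1 - i, 2 - 3i).
A real fundamental pair from Re and Im of e^((3+i)t)v: X_1 = e^(3t)(cos(t)·(1,2) + sin(t)·(1,3)), X_2 = e^(3t)(sin(t)·(1,2) - cos(t)·(1,3)).
General solution: C_1X_1 + C_2X_2.
Applying p(0)=4, q(0)=-1 gives C_1=13, C_2=9.

p(t) = 22e^(3t)sin(t) + 4e^(3t)cos(t), q(t) = 57e^(3t)sin(t) - e^(3t)cos(t)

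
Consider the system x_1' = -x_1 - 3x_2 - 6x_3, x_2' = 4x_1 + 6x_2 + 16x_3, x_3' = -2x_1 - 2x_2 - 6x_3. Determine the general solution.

x_1(t) = c_1e^(-t) - c_2e^(2t), x_2(t) = 4c_1e^(-t) + c_2e^(2t) - 2c_3e^(-2t), x_3(t) = -2c_1e^(-t) + c_3e^(-2t)

Coefficient matrix A = [[-1, -3, -6], [4, 6, 16], [-2, -2, -6]].
det(A - λI) = 0 gives eigenvalues λ = -1, 2, -2.
For λ=-1: eigenvector (1,4,-2).
For λ=2: eigenvector (-1,1,0).
For λ=-2: eigenvector (0,-2,1).
General solution: c_1e^(-t)(1,4,-2) + c_2e^(2t)(-1,1,0) + c_3e^(-2t)(0,-2,1).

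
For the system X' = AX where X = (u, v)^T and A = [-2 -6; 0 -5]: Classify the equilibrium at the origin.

A = [[-2,-6],[0,-5]]; det(A-λI) = λ^2 + 7λ + 10.
λ = -2, -5: both negative.

stable node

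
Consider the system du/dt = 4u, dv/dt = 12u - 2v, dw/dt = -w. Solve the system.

u(t) = K_1e^(4t), v(t) = 2K_1e^(4t) + K_2e^(-2t), w(t) = K_3e^(-t)

Coefficient matrix A = [[4, 0, 0], [12, -2, 0], [0, 0, -1]].
det(A - λI) = 0 gives eigenvalues λ = 4, -2, -1.
For λ=4: eigenvector (1,2,0).
For λ=-2: eigenvector (0,1,0).
For λ=-1: eigenvector (0,0,1).
General solution: K_1e^(4t)(1,2,0) + K_2e^(-2t)(0,1,0) + K_3e^(-t)(0,0,1).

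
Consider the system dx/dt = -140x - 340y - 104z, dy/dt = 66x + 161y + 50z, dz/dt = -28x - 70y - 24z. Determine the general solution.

Coefficient matrix A = [[-140, -340, -104], [66, 161, 50], [-28, -70, -24]].
det(A - λI) = 0 gives eigenvalues λ = -4, -3, 4.
For λ=-4: eigenvector (5,-2,0).
For λ=-3: eigenvector (-4,1,2).
For λ=4: eigenvector (4,-2,1).
General solution: c_1e^(-4t)(5,-2,0) + c_2e^(-3t)(-4,1,2) + c_3e^(4t)(4,-2,1).

x(t) = 5c_1e^(-4t) - 4c_2e^(-3t) + 4c_3e^(4t), y(t) = -2c_1e^(-4t) + c_2e^(-3t) - 2c_3e^(4t), z(t) = 2c_2e^(-3t) + c_3e^(4t)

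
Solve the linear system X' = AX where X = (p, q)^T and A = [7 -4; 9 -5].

Coefficient matrix A = [[7, -4], [9, -5]].
Characteristic polynomial det(A - λI) = λ^2 - 2λ + 1 = 0.
Single eigenvalue λ = 1 with algebraic multiplicity 2.
Eigenvector v = (2,3); generalized eigenvector w with (A-λI)w=v is (-1,-2).
General solution: e^(t)[c_1·v + c_2·(t·v + w)].

p(t) = 2c_1e^(t) + 2c_2te^(t) - c_2e^(t), q(t) = 3c_1e^(t) + 3c_2te^(t) - 2c_2e^(t)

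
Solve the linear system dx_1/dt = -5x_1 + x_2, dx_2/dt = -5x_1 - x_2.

x_1(t) = -K_1e^(-3t)sin(t) + K_2e^(-3t)cos(t), x_2(t) = -2K_1e^(-3t)sin(t) - K_1e^(-3t)cos(t) - K_2e^(-3t)sin(t) + 2K_2e^(-3t)cos(t)

Coefficient matrix A = [[-5, 1], [-5, -1]].
Characteristic polynomial det(A - λI) = λ^2 + 6λ + 10 = 0.
Eigenvalues λ = -3 ± i (complex conjugate pair).
For λ=-3+i: an eigenvector is (0,-1) - i(-1,-2) = (0 + i, -1 + 2i).
A real fundamental pair from Re and Im of e^((-3+i)t)v: X_1 = e^(-3t)(cos(t)·(0,-1) + sin(t)·(-1,-2)), X_2 = e^(-3t)(sin(t)·(0,-1) - cos(t)·(-1,-2)).
General solution: K_1X_1 + K_2X_2.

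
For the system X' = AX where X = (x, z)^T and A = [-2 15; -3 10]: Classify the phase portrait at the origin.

unstable spiral

A = [[-2,15],[-3,10]]; det(A-λI) = λ^2 - 8λ + 25.
λ = 4 ± 3i: positive real part.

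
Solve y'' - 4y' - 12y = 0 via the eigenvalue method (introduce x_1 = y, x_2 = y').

Let x_1 = y, x_2 = y'. Then x_1' = x_2 and x_2' = 12x_1 + 4x_2.
A = [[0,1],[12,4]]; det(A-λI) = λ^2 - 4λ - 12.
Eigenvalues λ = 6, -2 with eigenvectors (1,6), (1,-2).

y(t) = K_1e^(6t) + K_2e^(-2t)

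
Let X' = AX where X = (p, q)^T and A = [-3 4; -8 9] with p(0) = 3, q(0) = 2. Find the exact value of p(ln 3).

A = [[-3,4],[-8,9]]; eigenvalues λ = 1, 5.
Eigenvectors: (1,1) for λ=1, (-1,-2) for λ=5.
From the initial condition, c_1 = 4, c_2 = 1.
p(ln 3) = (4)(3^1)(1) + (1)(3^5)(-1) = -231.

-231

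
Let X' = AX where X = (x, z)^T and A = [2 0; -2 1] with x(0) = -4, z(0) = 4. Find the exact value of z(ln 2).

A = [[2,0],[-2,1]]; eigenvalues λ = 2, 1.
Eigenvectors: (-1,2) for λ=2, (0,-1) for λ=1.
From the initial condition, c_1 = 4, c_2 = 4.
z(ln 2) = (4)(2^2)(2) + (4)(2^1)(-1) = 24.

24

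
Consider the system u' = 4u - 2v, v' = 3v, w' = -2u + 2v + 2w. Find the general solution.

Coefficient matrix A = [[4, -2, 0], [0, 3, 0], [-2, 2, 2]].
det(A - λI) = 0 gives eigenvalues λ = 2, 3, 4.
For λ=2: eigenvector (0,0,1).
For λ=3: eigenvector (2,1,-2).
For λ=4: eigenvector (1,0,-1).
General solution: C_1e^(2t)(0,0,1) + C_2e^(3t)(2,1,-2) + C_3e^(4t)(1,0,-1).

u(t) = 2C_2e^(3t) + C_3e^(4t), v(t) = C_2e^(3t), w(t) = C_1e^(2t) - 2C_2e^(3t) - C_3e^(4t)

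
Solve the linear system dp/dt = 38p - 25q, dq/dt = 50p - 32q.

Coefficient matrix A = [[38, -25], [50, -32]].
Characteristic polynomial det(A - λI) = λ^2 - 6λ + 34 = 0.
Eigenvalues λ = 3 ± 5i (complex conjugate pair).
For λ=3+5i: an eigenvector is (-2,-3) - i(1,1) = (-2 - i, -3 - i).
A real fundamental pair from Re and Im of e^((3+5i)t)v: X_1 = e^(3t)(cos(5t)·(-2,-3) + sin(5t)·(1,1)), X_2 = e^(3t)(sin(5t)·(-2,-3) - cos(5t)·(1,1)).
General solution: K_1X_1 + K_2X_2.

p(t) = K_1e^(3t)sin(5t) - 2K_1e^(3t)cos(5t) - 2K_2e^(3t)sin(5t) - K_2e^(3t)cos(5t), q(t) = K_1e^(3t)sin(5t) - 3K_1e^(3t)cos(5t) - 3K_2e^(3t)sin(5t) - K_2e^(3t)cos(5t)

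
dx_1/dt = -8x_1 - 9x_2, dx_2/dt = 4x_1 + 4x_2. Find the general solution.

x_1(t) = -3C_1e^(-2t) - 3C_2te^(-2t) + 2C_2e^(-2t), x_2(t) = 2C_1e^(-2t) + 2C_2te^(-2t) - C_2e^(-2t)

Coefficient matrix A = [[-8, -9], [4, 4]].
Characteristic polynomial det(A - λI) = λ^2 + 4λ + 4 = 0.
Single eigenvalue λ = -2 with algebraic multiplicity 2.
Eigenvector v = (-3,2); generalized eigenvector w with (A-λI)w=v is (2,-1).
General solution: e^(-2t)[C_1·v + C_2·(t·v + w)].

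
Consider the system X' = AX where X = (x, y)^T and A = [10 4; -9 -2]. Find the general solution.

x(t) = -2C_1e^(4t) - 2C_2te^(4t) + C_2e^(4t), y(t) = 3C_1e^(4t) + 3C_2te^(4t) - 2C_2e^(4t)

Coefficient matrix A = [[10, 4], [-9, -2]].
Characteristic polynomial det(A - λI) = λ^2 - 8λ + 16 = 0.
Single eigenvalue λ = 4 with algebraic multiplicity 2.
Eigenvector v = (-2,3); generalized eigenvector w with (A-λI)w=v is (1,-2).
General solution: e^(4t)[C_1·v + C_2·(t·v + w)].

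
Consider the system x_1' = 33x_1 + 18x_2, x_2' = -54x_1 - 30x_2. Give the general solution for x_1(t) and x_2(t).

Coefficient matrix A = [[33, 18], [-54, -30]].
Characteristic polynomial det(A - λI) = λ^2 - 3λ - 18 = 0.
Eigenvalues λ = -3, 6.
For λ=-3: (A-λI) row 1 is [36, 18], so an eigenvector is (1, -2).
For λ=6: (A-λI) row 1 is [27, 18], so an eigenvector is (-2, 3).
General solution: K_1e^(-3t)(1,-2) + K_2e^(6t)(-2,3).

x_1(t) = K_1e^(-3t) - 2K_2e^(6t), x_2(t) = -2K_1e^(-3t) + 3K_2e^(6t)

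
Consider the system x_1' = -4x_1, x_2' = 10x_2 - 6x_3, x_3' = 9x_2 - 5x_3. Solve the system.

Coefficient matrix A = [[-4, 0, 0], [0, 10, -6], [0, 9, -5]].
det(A - λI) = 0 gives eigenvalues λ = 4, -4, 1.
For λ=4: eigenvector (0,1,1).
For λ=-4: eigenvector (1,0,0).
For λ=1: eigenvector (0,2,3).
General solution: K_1e^(4t)(0,1,1) + K_2e^(-4t)(1,0,0) + K_3e^(t)(0,2,3).

x_1(t) = K_2e^(-4t), x_2(t) = K_1e^(4t) + 2K_3e^(t), x_3(t) = K_1e^(4t) + 3K_3e^(t)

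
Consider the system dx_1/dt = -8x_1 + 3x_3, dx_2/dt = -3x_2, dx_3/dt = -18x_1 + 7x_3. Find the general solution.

x_1(t) = c_2e^(t) - c_3e^(-2t), x_2(t) = c_1e^(-3t), x_3(t) = 3c_2e^(t) - 2c_3e^(-2t)

Coefficient matrix A = [[-8, 0, 3], [0, -3, 0], [-18, 0, 7]].
det(A - λI) = 0 gives eigenvalues λ = -3, 1, -2.
For λ=-3: eigenvector (0,1,0).
For λ=1: eigenvector (1,0,3).
For λ=-2: eigenvector (-1,0,-2).
General solution: c_1e^(-3t)(0,1,0) + c_2e^(t)(1,0,3) + c_3e^(-2t)(-1,0,-2).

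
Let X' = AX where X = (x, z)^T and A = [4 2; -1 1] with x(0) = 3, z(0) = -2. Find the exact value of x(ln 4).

144

A = [[4,2],[-1,1]]; eigenvalues λ = 3, 2.
Eigenvectors: (2,-1) for λ=3, (1,-1) for λ=2.
From the initial condition, c_1 = 1, c_2 = 1.
x(ln 4) = (1)(4^3)(2) + (1)(4^2)(1) = 144.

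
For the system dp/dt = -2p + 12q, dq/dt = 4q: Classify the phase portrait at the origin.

saddle

A = [[-2,12],[0,4]]; det(A-λI) = λ^2 - 2λ - 8.
λ = 4, -2: opposite signs.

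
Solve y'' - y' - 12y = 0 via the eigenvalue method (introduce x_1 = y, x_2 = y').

Let x_1 = y, x_2 = y'. Then x_1' = x_2 and x_2' = 12x_1 + x_2.
A = [[0,1],[12,1]]; det(A-λI) = λ^2 - λ - 12.
Eigenvalues λ = 4, -3 with eigenvectors (1,4), (1,-3).

y(t) = C_1e^(4t) + C_2e^(-3t)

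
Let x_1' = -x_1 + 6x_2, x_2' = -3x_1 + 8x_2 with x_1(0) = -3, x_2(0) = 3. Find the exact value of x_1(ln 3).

A = [[-1,6],[-3,8]]; eigenvalues λ = 5, 2.
Eigenvectors: (1,1) for λ=5, (2,1) for λ=2.
From the initial condition, c_1 = 9, c_2 = -6.
x_1(ln 3) = (9)(3^5)(1) + (-6)(3^2)(2) = 2079.

2079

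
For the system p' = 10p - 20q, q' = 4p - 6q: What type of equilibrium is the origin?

A = [[10,-20],[4,-6]]; det(A-λI) = λ^2 - 4λ + 20.
λ = 2 ± 4i: positive real part.

unstable spiral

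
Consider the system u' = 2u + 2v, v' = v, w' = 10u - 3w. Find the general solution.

Coefficient matrix A = [[2, 2, 0], [0, 1, 0], [10, 0, -3]].
det(A - λI) = 0 gives eigenvalues λ = -3, 1, 2.
For λ=-3: eigenvector (0,0,1).
For λ=1: eigenvector (-2,1,-5).
For λ=2: eigenvector (1,0,2).
General solution: K_1e^(-3t)(0,0,1) + K_2e^(t)(-2,1,-5) + K_3e^(2t)(1,0,2).

u(t) = -2K_2e^(t) + K_3e^(2t), v(t) = K_2e^(t), w(t) = K_1e^(-3t) - 5K_2e^(t) + 2K_3e^(2t)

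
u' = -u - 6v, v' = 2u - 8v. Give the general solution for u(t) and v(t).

Coefficient matrix A = [[-1, -6], [2, -8]].
Characteristic polynomial det(A - λI) = λ^2 + 9λ + 20 = 0.
Eigenvalues λ = -4, -5.
For λ=-4: (A-λI) row 1 is [3, -6], so an eigenvector is (2, 1).
For λ=-5: (A-λI) row 1 is [4, -6], so an eigenvector is (-3, -2).
General solution: C_1e^(-4t)(2,1) + C_2e^(-5t)(-3,-2).

u(t) = 2C_1e^(-4t) - 3C_2e^(-5t), v(t) = C_1e^(-4t) - 2C_2e^(-5t)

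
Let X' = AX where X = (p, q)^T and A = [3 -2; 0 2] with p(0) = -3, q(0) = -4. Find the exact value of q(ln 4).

A = [[3,-2],[0,2]]; eigenvalues λ = 2, 3.
Eigenvectors: (-2,-1) for λ=2, (-1,0) for λ=3.
From the initial condition, c_1 = 4, c_2 = -5.
q(ln 4) = (4)(4^2)(-1) + (-5)(4^3)(0) = -64.

-64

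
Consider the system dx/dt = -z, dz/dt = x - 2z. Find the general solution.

x(t) = C_1e^(-t) + C_2te^(-t) + 2C_2e^(-t), z(t) = C_1e^(-t) + C_2te^(-t) + C_2e^(-t)

Coefficient matrix A = [[0, -1], [1, -2]].
Characteristic polynomial det(A - λI) = λ^2 + 2λ + 1 = 0.
Single eigenvalue λ = -1 with algebraic multiplicity 2.
Eigenvector v = (1,1); generalized eigenvector w with (A-λI)w=v is (2,1).
General solution: e^(-t)[C_1·v + C_2·(t·v + w)].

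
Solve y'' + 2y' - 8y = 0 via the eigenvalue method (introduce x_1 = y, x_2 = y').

y(t) = c_1e^(-4t) + c_2e^(2t)

Let x_1 = y, x_2 = y'. Then x_1' = x_2 and x_2' = 8x_1 - 2x_2.
A = [[0,1],[8,-2]]; det(A-λI) = λ^2 + 2λ - 8.
Eigenvalues λ = -4, 2 with eigenvectors (1,-4), (1,2).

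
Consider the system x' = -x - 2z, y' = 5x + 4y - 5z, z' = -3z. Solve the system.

Coefficient matrix A = [[-1, 0, -2], [5, 4, -5], [0, 0, -3]].
det(A - λI) = 0 gives eigenvalues λ = -1, 4, -3.
For λ=-1: eigenvector (1,-1,0).
For λ=4: eigenvector (0,1,0).
For λ=-3: eigenvector (1,0,1).
General solution: K_1e^(-t)(1,-1,0) + K_2e^(4t)(0,1,0) + K_3e^(-3t)(1,0,1).

x(t) = K_1e^(-t) + K_3e^(-3t), y(t) = -K_1e^(-t) + K_2e^(4t), z(t) = K_3e^(-3t)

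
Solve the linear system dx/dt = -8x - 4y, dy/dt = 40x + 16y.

Coefficient matrix A = [[-8, -4], [40, 16]].
Characteristic polynomial det(A - λI) = λ^2 - 8λ + 32 = 0.
Eigenvalues λ = 4 ± 4i (complex conjugate pair).
For λ=4+4i: an eigenvector is (0,1) - i(-1,3) = (0 + i, 1 - 3i).
A real fundamental pair from Re and Im of e^((4+4i)t)v: X_1 = e^(4t)(cos(4t)·(0,1) + sin(4t)·(-1,3)), X_2 = e^(4t)(sin(4t)·(0,1) - cos(4t)·(-1,3)).
General solution: C_1X_1 + C_2X_2.

x(t) = -C_1e^(4t)sin(4t) + C_2e^(4t)cos(4t), y(t) = 3C_1e^(4t)sin(4t) + C_1e^(4t)cos(4t) + C_2e^(4t)sin(4t) - 3C_2e^(4t)cos(4t)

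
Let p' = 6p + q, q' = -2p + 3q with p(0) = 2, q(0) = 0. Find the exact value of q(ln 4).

-3072

A = [[6,1],[-2,3]]; eigenvalues λ = 4, 5.
Eigenvectors: (-1,2) for λ=4, (1,-1) for λ=5.
From the initial condition, c_1 = 2, c_2 = 4.
q(ln 4) = (2)(4^4)(2) + (4)(4^5)(-1) = -3072.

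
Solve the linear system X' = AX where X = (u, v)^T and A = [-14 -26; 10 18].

u(t) = -2K_1e^(2t)sin(2t) - 3K_1e^(2t)cos(2t) - 3K_2e^(2t)sin(2t) + 2K_2e^(2t)cos(2t), v(t) = K_1e^(2t)sin(2t) + 2K_1e^(2t)cos(2t) + 2K_2e^(2t)sin(2t) - K_2e^(2t)cos(2t)

Coefficient matrix A = [[-14, -26], [10, 18]].
Characteristic polynomial det(A - λI) = λ^2 - 4λ + 8 = 0.
Eigenvalues λ = 2 ± 2i (complex conjugate pair).
For λ=2+2i: an eigenvector is (-3,2) - i(-2,1) = (-3 + 2i, 2 - i).
A real fundamental pair from Re and Im of e^((2+2i)t)v: X_1 = e^(2t)(cos(2t)·(-3,2) + sin(2t)·(-2,1)), X_2 = e^(2t)(sin(2t)·(-3,2) - cos(2t)·(-2,1)).
General solution: K_1X_1 + K_2X_2.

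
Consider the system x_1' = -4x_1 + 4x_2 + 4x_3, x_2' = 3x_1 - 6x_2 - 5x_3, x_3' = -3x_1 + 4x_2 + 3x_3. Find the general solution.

Coefficient matrix A = [[-4, 4, 4], [3, -6, -5], [-3, 4, 3]].
det(A - λI) = 0 gives eigenvalues λ = -4, -2, -1.
For λ=-4: eigenvector (1,-1,1).
For λ=-2: eigenvector (2,-1,2).
For λ=-1: eigenvector (0,-1,1).
General solution: C_1e^(-4t)(1,-1,1) + C_2e^(-2t)(2,-1,2) + C_3e^(-t)(0,-1,1).

x_1(t) = C_1e^(-4t) + 2C_2e^(-2t), x_2(t) = -C_1e^(-4t) - C_2e^(-2t) - C_3e^(-t), x_3(t) = C_1e^(-4t) + 2C_2e^(-2t) + C_3e^(-t)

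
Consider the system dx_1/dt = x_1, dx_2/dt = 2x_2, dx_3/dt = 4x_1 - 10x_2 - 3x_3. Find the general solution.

x_1(t) = C_2e^(t), x_2(t) = C_1e^(2t), x_3(t) = -2C_1e^(2t) + C_2e^(t) + C_3e^(-3t)

Coefficient matrix A = [[1, 0, 0], [0, 2, 0], [4, -10, -3]].
det(A - λI) = 0 gives eigenvalues λ = 2, 1, -3.
For λ=2: eigenvector (0,1,-2).
For λ=1: eigenvector (1,0,1).
For λ=-3: eigenvector (0,0,1).
General solution: C_1e^(2t)(0,1,-2) + C_2e^(t)(1,0,1) + C_3e^(-3t)(0,0,1).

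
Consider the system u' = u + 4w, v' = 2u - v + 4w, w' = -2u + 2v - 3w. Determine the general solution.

u(t) = 2c_1e^(-t) + c_2e^(t) - c_3e^(-3t), v(t) = c_1e^(-t) + c_2e^(t) - c_3e^(-3t), w(t) = -c_1e^(-t) + c_3e^(-3t)

Coefficient matrix A = [[1, 0, 4], [2, -1, 4], [-2, 2, -3]].
det(A - λI) = 0 gives eigenvalues λ = -1, 1, -3.
For λ=-1: eigenvector (2,1,-1).
For λ=1: eigenvector (1,1,0).
For λ=-3: eigenvector (-1,-1,1).
General solution: c_1e^(-t)(2,1,-1) + c_2e^(t)(1,1,0) + c_3e^(-3t)(-1,-1,1).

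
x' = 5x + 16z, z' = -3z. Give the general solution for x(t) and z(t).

x(t) = -2C_1e^(-3t) + C_2e^(5t), z(t) = C_1e^(-3t)

Coefficient matrix A = [[5, 16], [0, -3]].
Characteristic polynomial det(A - λI) = λ^2 - 2λ - 15 = 0.
Eigenvalues λ = -3, 5.
For λ=-3: (A-λI) row 1 is [8, 16], so an eigenvector is (-2, 1).
For λ=5: (A-λI) row 1 is [0, 16], so an eigenvector is (1, 0).
General solution: C_1e^(-3t)(-2,1) + C_2e^(5t)(1,0).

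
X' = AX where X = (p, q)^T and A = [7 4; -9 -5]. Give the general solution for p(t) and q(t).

Coefficient matrix A = [[7, 4], [-9, -5]].
Characteristic polynomial det(A - λI) = λ^2 - 2λ + 1 = 0.
Single eigenvalue λ = 1 with algebraic multiplicity 2.
Eigenvector v = (-2,3); generalized eigenvector w with (A-λI)w=v is (-1,1).
General solution: e^(t)[C_1·v + C_2·(t·v + w)].

p(t) = -2C_1e^(t) - 2C_2te^(t) - C_2e^(t), q(t) = 3C_1e^(t) + 3C_2te^(t) + C_2e^(t)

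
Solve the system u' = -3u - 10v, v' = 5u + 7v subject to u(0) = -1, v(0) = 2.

u(t) = -3e^(2t)sin(5t) - e^(2t)cos(5t), v(t) = e^(2t)sin(5t) + 2e^(2t)cos(5t)

Coefficient matrix A = [[-3, -10], [5, 7]].
Characteristic polynomial det(A - λI) = λ^2 - 4λ + 29 = 0.
Eigenvalues λ = 2 ± 5i (complex conjugate pair).
For λ=2+5i: an eigenvector is (1,0) - i(-1,1) = (1 + i, 0 - i).
A real fundamental pair from Re and Im of e^((2+5i)t)v: X_1 = e^(2t)(cos(5t)·(1,0) + sin(5t)·(-1,1)), X_2 = e^(2t)(sin(5t)·(1,0) - cos(5t)·(-1,1)).
General solution: K_1X_1 + K_2X_2.
Applying u(0)=-1, v(0)=2 gives K_1=1, K_2=-2.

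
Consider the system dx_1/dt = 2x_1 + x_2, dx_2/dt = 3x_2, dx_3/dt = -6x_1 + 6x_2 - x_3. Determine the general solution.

Coefficient matrix A = [[2, 1, 0], [0, 3, 0], [-6, 6, -1]].
det(A - λI) = 0 gives eigenvalues λ = 2, -1, 3.
For λ=2: eigenvector (1,0,-2).
For λ=-1: eigenvector (0,0,1).
For λ=3: eigenvector (1,1,0).
General solution: K_1e^(2t)(1,0,-2) + K_2e^(-t)(0,0,1) + K_3e^(3t)(1,1,0).

x_1(t) = K_1e^(2t) + K_3e^(3t), x_2(t) = K_3e^(3t), x_3(t) = -2K_1e^(2t) + K_2e^(-t)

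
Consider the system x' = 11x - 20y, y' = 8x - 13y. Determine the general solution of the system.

x(t) = -c_1e^(-t)sin(4t) - 2c_1e^(-t)cos(4t) - 2c_2e^(-t)sin(4t) + c_2e^(-t)cos(4t), y(t) = -c_1e^(-t)sin(4t) - c_1e^(-t)cos(4t) - c_2e^(-t)sin(4t) + c_2e^(-t)cos(4t)

Coefficient matrix A = [[11, -20], [8, -13]].
Characteristic polynomial det(A - λI) = λ^2 + 2λ + 17 = 0.
Eigenvalues λ = -1 ± 4i (complex conjugate pair).
For λ=-1+4i: an eigenvector is (-2,-1) - i(-1,-1) = (-2 + i, -1 + i).
A real fundamental pair from Re and Im of e^((-1+4i)t)v: X_1 = e^(-t)(cos(4t)·(-2,-1) + sin(4t)·(-1,-1)), X_2 = e^(-t)(sin(4t)·(-2,-1) - cos(4t)·(-1,-1)).
General solution: c_1X_1 + c_2X_2.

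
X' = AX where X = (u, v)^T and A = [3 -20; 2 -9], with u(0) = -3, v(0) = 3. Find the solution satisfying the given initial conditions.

Coefficient matrix A = [[3, -20], [2, -9]].
Characteristic polynomial det(A - λI) = λ^2 + 6λ + 13 = 0.
Eigenvalues λ = -3 ± 2i (complex conjugate pair).
For λ=-3+2i: an eigenvector is (-3,-1) - i(1,0) = (-3 - i, -1).
A real fundamental pair from Re and Im of e^((-3+2i)t)v: X_1 = e^(-3t)(cos(2t)·(-3,-1) + sin(2t)·(1,0)), X_2 = e^(-3t)(sin(2t)·(-3,-1) - cos(2t)·(1,0)).
General solution: C_1X_1 + C_2X_2.
Applying u(0)=-3, v(0)=3 gives C_1=-3, C_2=12.

u(t) = -39e^(-3t)sin(2t) - 3e^(-3t)cos(2t), v(t) = -12e^(-3t)sin(2t) + 3e^(-3t)cos(2t)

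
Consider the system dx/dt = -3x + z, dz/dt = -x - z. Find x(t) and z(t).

Coefficient matrix A = [[-3, 1], [-1, -1]].
Characteristic polynomial det(A - λI) = λ^2 + 4λ + 4 = 0.
Single eigenvalue λ = -2 with algebraic multiplicity 2.
Eigenvector v = (1,1); generalized eigenvector w with (A-λI)w=v is (-3,-2).
General solution: e^(-2t)[K_1·v + K_2·(t·v + w)].

x(t) = K_1e^(-2t) + K_2te^(-2t) - 3K_2e^(-2t), z(t) = K_1e^(-2t) + K_2te^(-2t) - 2K_2e^(-2t)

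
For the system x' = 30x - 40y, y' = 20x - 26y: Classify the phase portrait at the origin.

A = [[30,-40],[20,-26]]; det(A-λI) = λ^2 - 4λ + 20.
λ = 2 ± 4i: positive real part.

unstable spiral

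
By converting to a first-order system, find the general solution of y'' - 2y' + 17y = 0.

Let x_1 = y, x_2 = y'. Then x_1' = x_2 and x_2' = -17x_1 + 2x_2.
A = [[0,1],[-17,2]]; det(A-λI) = λ^2 - 2λ + 17.
Eigenvalues λ = 1 ± 4i.

y(t) = C_1e^(t)cos(4t) + C_2e^(t)sin(4t)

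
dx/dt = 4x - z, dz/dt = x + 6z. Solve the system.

Coefficient matrix A = [[4, -1], [1, 6]].
Characteristic polynomial det(A - λI) = λ^2 - 10λ + 25 = 0.
Single eigenvalue λ = 5 with algebraic multiplicity 2.
Eigenvector v = (-1,1); generalized eigenvector w with (A-λI)w=v is (-1,2).
General solution: e^(5t)[C_1·v + C_2·(t·v + w)].

x(t) = -C_1e^(5t) - C_2te^(5t) - C_2e^(5t), z(t) = C_1e^(5t) + C_2te^(5t) + 2C_2e^(5t)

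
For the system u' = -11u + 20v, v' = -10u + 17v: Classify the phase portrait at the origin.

A = [[-11,20],[-10,17]]; det(A-λI) = λ^2 - 6λ + 13.
λ = 3 ± 2i: positive real part.

unstable spiral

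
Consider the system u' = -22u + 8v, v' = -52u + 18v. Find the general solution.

Coefficient matrix A = [[-22, 8], [-52, 18]].
Characteristic polynomial det(A - λI) = λ^2 + 4λ + 20 = 0.
Eigenvalues λ = -2 ± 4i (complex conjugate pair).
For λ=-2+4i: an eigenvector is (1,2) - i(-1,-3) = (1 + i, 2 + 3i).
A real fundamental pair from Re and Im of e^((-2+4i)t)v: X_1 = e^(-2t)(cos(4t)·(1,2) + sin(4t)·(-1,-3)), X_2 = e^(-2t)(sin(4t)·(1,2) - cos(4t)·(-1,-3)).
General solution: K_1X_1 + K_2X_2.

u(t) = -K_1e^(-2t)sin(4t) + K_1e^(-2t)cos(4t) + K_2e^(-2t)sin(4t) + K_2e^(-2t)cos(4t), v(t) = -3K_1e^(-2t)sin(4t) + 2K_1e^(-2t)cos(4t) + 2K_2e^(-2t)sin(4t) + 3K_2e^(-2t)cos(4t)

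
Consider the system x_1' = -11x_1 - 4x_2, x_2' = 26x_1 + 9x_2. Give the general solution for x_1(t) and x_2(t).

Coefficient matrix A = [[-11, -4], [26, 9]].
Characteristic polynomial det(A - λI) = λ^2 + 2λ + 5 = 0.
Eigenvalues λ = -1 ± 2i (complex conjugate pair).
For λ=-1+2i: an eigenvector is (-1,3) - i(-1,2) = (-1 + i, 3 - 2i).
A real fundamental pair from Re and Im of e^((-1+2i)t)v: X_1 = e^(-t)(cos(2t)·(-1,3) + sin(2t)·(-1,2)), X_2 = e^(-t)(sin(2t)·(-1,3) - cos(2t)·(-1,2)).
General solution: K_1X_1 + K_2X_2.

x_1(t) = -K_1e^(-t)sin(2t) - K_1e^(-t)cos(2t) - K_2e^(-t)sin(2t) + K_2e^(-t)cos(2t), x_2(t) = 2K_1e^(-t)sin(2t) + 3K_1e^(-t)cos(2t) + 3K_2e^(-t)sin(2t) - 2K_2e^(-t)cos(2t)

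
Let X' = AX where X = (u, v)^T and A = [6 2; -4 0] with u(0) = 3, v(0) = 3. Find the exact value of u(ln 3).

A = [[6,2],[-4,0]]; eigenvalues λ = 4, 2.
Eigenvectors: (-1,1) for λ=4, (1,-2) for λ=2.
From the initial condition, c_1 = -9, c_2 = -6.
u(ln 3) = (-9)(3^4)(-1) + (-6)(3^2)(1) = 675.

675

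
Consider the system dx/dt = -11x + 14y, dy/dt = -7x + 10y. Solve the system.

x(t) = 2K_1e^(-4t) + K_2e^(3t), y(t) = K_1e^(-4t) + K_2e^(3t)

Coefficient matrix A = [[-11, 14], [-7, 10]].
Characteristic polynomial det(A - λI) = λ^2 + λ - 12 = 0.
Eigenvalues λ = -4, 3.
For λ=-4: (A-λI) row 1 is [-7, 14], so an eigenvector is (2, 1).
For λ=3: (A-λI) row 1 is [-14, 14], so an eigenvector is (1, 1).
General solution: K_1e^(-4t)(2,1) + K_2e^(3t)(1,1).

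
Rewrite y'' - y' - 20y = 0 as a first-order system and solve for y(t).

y(t) = K_1e^(-4t) + K_2e^(5t)

Let x_1 = y, x_2 = y'. Then x_1' = x_2 and x_2' = 20x_1 + x_2.
A = [[0,1],[20,1]]; det(A-λI) = λ^2 - λ - 20.
Eigenvalues λ = -4, 5 with eigenvectors (1,-4), (1,5).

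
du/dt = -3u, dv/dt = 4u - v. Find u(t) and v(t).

u(t) = -C_2e^(-3t), v(t) = C_1e^(-t) + 2C_2e^(-3t)

Coefficient matrix A = [[-3, 0], [4, -1]].
Characteristic polynomial det(A - λI) = λ^2 + 4λ + 3 = 0.
Eigenvalues λ = -1, -3.
For λ=-1: (A-λI) row 1 is [-2, 0], so an eigenvector is (0, 1).
For λ=-3: (A-λI) row 2 is [4, 2], so an eigenvector is (-1, 2).
General solution: C_1e^(-t)(0,1) + C_2e^(-3t)(-1,2).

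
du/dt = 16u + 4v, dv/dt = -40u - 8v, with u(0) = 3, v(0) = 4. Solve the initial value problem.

u(t) = 13e^(4t)sin(4t) + 3e^(4t)cos(4t), v(t) = -42e^(4t)sin(4t) + 4e^(4t)cos(4t)

Coefficient matrix A = [[16, 4], [-40, -8]].
Characteristic polynomial det(A - λI) = λ^2 - 8λ + 32 = 0.
Eigenvalues λ = 4 ± 4i (complex conjugate pair).
For λ=4+4i: an eigenvector is (0,1) - i(1,-3) = (0 - i, 1 + 3i).
A real fundamental pair from Re and Im of e^((4+4i)t)v: X_1 = e^(4t)(cos(4t)·(0,1) + sin(4t)·(1,-3)), X_2 = e^(4t)(sin(4t)·(0,1) - cos(4t)·(1,-3)).
General solution: K_1X_1 + K_2X_2.
Applying u(0)=3, v(0)=4 gives K_1=13, K_2=-3.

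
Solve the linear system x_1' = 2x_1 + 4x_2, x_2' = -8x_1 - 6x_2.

x_1(t) = -C_1e^(-2t)sin(4t) + C_2e^(-2t)cos(4t), x_2(t) = C_1e^(-2t)sin(4t) - C_1e^(-2t)cos(4t) - C_2e^(-2t)sin(4t) - C_2e^(-2t)cos(4t)

Coefficient matrix A = [[2, 4], [-8, -6]].
Characteristic polynomial det(A - λI) = λ^2 + 4λ + 20 = 0.
Eigenvalues λ = -2 ± 4i (complex conjugate pair).
For λ=-2+4i: an eigenvector is (0,-1) - i(-1,1) = (0 + i, -1 - i).
A real fundamental pair from Re and Im of e^((-2+4i)t)v: X_1 = e^(-2t)(cos(4t)·(0,-1) + sin(4t)·(-1,1)), X_2 = e^(-2t)(sin(4t)·(0,-1) - cos(4t)·(-1,1)).
General solution: C_1X_1 + C_2X_2.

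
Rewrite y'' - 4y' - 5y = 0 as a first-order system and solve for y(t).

y(t) = c_1e^(5t) + c_2e^(-t)

Let x_1 = y, x_2 = y'. Then x_1' = x_2 and x_2' = 5x_1 + 4x_2.
A = [[0,1],[5,4]]; det(A-λI) = λ^2 - 4λ - 5.
Eigenvalues λ = 5, -1 with eigenvectors (1,5), (1,-1).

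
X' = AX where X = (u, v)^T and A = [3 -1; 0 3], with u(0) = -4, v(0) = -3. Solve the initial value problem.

u(t) = 3te^(3t) - 4e^(3t), v(t) = -3e^(3t)

Coefficient matrix A = [[3, -1], [0, 3]].
Characteristic polynomial det(A - λI) = λ^2 - 6λ + 9 = 0.
Single eigenvalue λ = 3 with algebraic multiplicity 2.
Eigenvector v = (-1,0); generalized eigenvector w with (A-λI)w=v is (-1,1).
General solution: e^(3t)[C_1·v + C_2·(t·v + w)].
Applying u(0)=-4, v(0)=-3 gives C_1=7, C_2=-3.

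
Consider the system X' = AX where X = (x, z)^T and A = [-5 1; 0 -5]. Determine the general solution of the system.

Coefficient matrix A = [[-5, 1], [0, -5]].
Characteristic polynomial det(A - λI) = λ^2 + 10λ + 25 = 0.
Single eigenvalue λ = -5 with algebraic multiplicity 2.
Eigenvector v = (-1,0); generalized eigenvector w with (A-λI)w=v is (1,-1).
General solution: e^(-5t)[K_1·v + K_2·(t·v + w)].

x(t) = -K_1e^(-5t) - K_2te^(-5t) + K_2e^(-5t), z(t) = -K_2e^(-5t)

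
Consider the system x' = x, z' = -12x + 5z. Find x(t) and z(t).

Coefficient matrix A = [[1, 0], [-12, 5]].
Characteristic polynomial det(A - λI) = λ^2 - 6λ + 5 = 0.
Eigenvalues λ = 5, 1.
For λ=5: (A-λI) row 1 is [-4, 0], so an eigenvector is (0, -1).
For λ=1: (A-λI) row 2 is [-12, 4], so an eigenvector is (1, 3).
General solution: K_1e^(5t)(0,-1) + K_2e^(t)(1,3).

x(t) = K_2e^(t), z(t) = -K_1e^(5t) + 3K_2e^(t)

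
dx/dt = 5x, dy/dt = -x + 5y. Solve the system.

Coefficient matrix A = [[5, 0], [-1, 5]].
Characteristic polynomial det(A - λI) = λ^2 - 10λ + 25 = 0.
Single eigenvalue λ = 5 with algebraic multiplicity 2.
Eigenvector v = (0,1); generalized eigenvector w with (A-λI)w=v is (-1,0).
General solution: e^(5t)[c_1·v + c_2·(t·v + w)].

x(t) = -c_2e^(5t), y(t) = c_1e^(5t) + c_2te^(5t)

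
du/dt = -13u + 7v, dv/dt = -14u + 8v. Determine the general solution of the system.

u(t) = -K_1e^(-6t) - K_2e^(t), v(t) = -K_1e^(-6t) - 2K_2e^(t)

Coefficient matrix A = [[-13, 7], [-14, 8]].
Characteristic polynomial det(A - λI) = λ^2 + 5λ - 6 = 0.
Eigenvalues λ = -6, 1.
For λ=-6: (A-λI) row 1 is [-7, 7], so an eigenvector is (-1, -1).
For λ=1: (A-λI) row 1 is [-14, 7], so an eigenvector is (-1, -2).
General solution: K_1e^(-6t)(-1,-1) + K_2e^(t)(-1,-2).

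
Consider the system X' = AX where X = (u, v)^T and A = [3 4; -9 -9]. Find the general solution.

Coefficient matrix A = [[3, 4], [-9, -9]].
Characteristic polynomial det(A - λI) = λ^2 + 6λ + 9 = 0.
Single eigenvalue λ = -3 with algebraic multiplicity 2.
Eigenvector v = (2,-3); generalized eigenvector w with (A-λI)w=v is (1,-1).
General solution: e^(-3t)[C_1·v + C_2·(t·v + w)].

u(t) = 2C_1e^(-3t) + 2C_2te^(-3t) + C_2e^(-3t), v(t) = -3C_1e^(-3t) - 3C_2te^(-3t) - C_2e^(-3t)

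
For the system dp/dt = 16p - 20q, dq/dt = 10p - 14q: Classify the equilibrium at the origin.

A = [[16,-20],[10,-14]]; det(A-λI) = λ^2 - 2λ - 24.
λ = 6, -4: opposite signs.

saddle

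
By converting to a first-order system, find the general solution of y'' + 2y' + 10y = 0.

Let x_1 = y, x_2 = y'. Then x_1' = x_2 and x_2' = -10x_1 - 2x_2.
A = [[0,1],[-10,-2]]; det(A-λI) = λ^2 + 2λ + 10.
Eigenvalues λ = -1 ± 3i.

y(t) = K_1e^(-t)cos(3t) + K_2e^(-t)sin(3t)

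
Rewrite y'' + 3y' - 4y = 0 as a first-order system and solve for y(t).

Let x_1 = y, x_2 = y'. Then x_1' = x_2 and x_2' = 4x_1 - 3x_2.
A = [[0,1],[4,-3]]; det(A-λI) = λ^2 + 3λ - 4.
Eigenvalues λ = 1, -4 with eigenvectors (1,1), (1,-4).

y(t) = C_1e^(t) + C_2e^(-4t)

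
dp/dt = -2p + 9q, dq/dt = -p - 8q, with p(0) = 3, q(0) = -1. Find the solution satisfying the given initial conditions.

p(t) = 3e^(-5t), q(t) = -e^(-5t)

Coefficient matrix A = [[-2, 9], [-1, -8]].
Characteristic polynomial det(A - λI) = λ^2 + 10λ + 25 = 0.
Single eigenvalue λ = -5 with algebraic multiplicity 2.
Eigenvector v = (3,-1); generalized eigenvector w with (A-λI)w=v is (1,0).
General solution: e^(-5t)[c_1·v + c_2·(t·v + w)].
Applying p(0)=3, q(0)=-1 gives c_1=1, c_2=0.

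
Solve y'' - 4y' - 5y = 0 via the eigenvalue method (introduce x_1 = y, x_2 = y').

Let x_1 = y, x_2 = y'. Then x_1' = x_2 and x_2' = 5x_1 + 4x_2.
A = [[0,1],[5,4]]; det(A-λI) = λ^2 - 4λ - 5.
Eigenvalues λ = -1, 5 with eigenvectors (1,-1), (1,5).

y(t) = C_1e^(-t) + C_2e^(5t)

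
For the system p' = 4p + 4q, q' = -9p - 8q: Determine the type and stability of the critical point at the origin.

stable improper node

A = [[4,4],[-9,-8]]; det(A-λI) = λ^2 + 4λ + 4.
repeated λ = -2 with a single eigenvector.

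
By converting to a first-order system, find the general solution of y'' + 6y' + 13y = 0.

Let x_1 = y, x_2 = y'. Then x_1' = x_2 and x_2' = -13x_1 - 6x_2.
A = [[0,1],[-13,-6]]; det(A-λI) = λ^2 + 6λ + 13.
Eigenvalues λ = -3 ± 2i.

y(t) = c_1e^(-3t)cos(2t) + c_2e^(-3t)sin(2t)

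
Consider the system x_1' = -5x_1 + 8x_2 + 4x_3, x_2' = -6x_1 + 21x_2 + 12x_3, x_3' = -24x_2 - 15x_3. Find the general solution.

x_1(t) = c_1e^(3t) - 2c_2e^(t), x_2(t) = 3c_1e^(3t) - 6c_2e^(t) + c_3e^(-3t), x_3(t) = -4c_1e^(3t) + 9c_2e^(t) - 2c_3e^(-3t)

Coefficient matrix A = [[-5, 8, 4], [-6, 21, 12], [0, -24, -15]].
det(A - λI) = 0 gives eigenvalues λ = 3, 1, -3.
For λ=3: eigenvector (1,3,-4).
For λ=1: eigenvector (-2,-6,9).
For λ=-3: eigenvector (0,1,-2).
General solution: c_1e^(3t)(1,3,-4) + c_2e^(t)(-2,-6,9) + c_3e^(-3t)(0,1,-2).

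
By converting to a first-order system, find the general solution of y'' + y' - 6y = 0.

y(t) = C_1e^(-3t) + C_2e^(2t)

Let x_1 = y, x_2 = y'. Then x_1' = x_2 and x_2' = 6x_1 - x_2.
A = [[0,1],[6,-1]]; det(A-λI) = λ^2 + λ - 6.
Eigenvalues λ = -3, 2 with eigenvectors (1,-3), (1,2).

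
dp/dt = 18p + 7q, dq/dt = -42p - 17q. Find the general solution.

Coefficient matrix A = [[18, 7], [-42, -17]].
Characteristic polynomial det(A - λI) = λ^2 - λ - 12 = 0.
Eigenvalues λ = 4, -3.
For λ=4: (A-λI) row 1 is [14, 7], so an eigenvector is (-1, 2).
For λ=-3: (A-λI) row 1 is [21, 7], so an eigenvector is (-1, 3).
General solution: c_1e^(4t)(-1,2) + c_2e^(-3t)(-1,3).

p(t) = -c_1e^(4t) - c_2e^(-3t), q(t) = 2c_1e^(4t) + 3c_2e^(-3t)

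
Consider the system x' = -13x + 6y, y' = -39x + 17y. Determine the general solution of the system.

x(t) = -K_1e^(2t)sin(3t) + K_1e^(2t)cos(3t) + K_2e^(2t)sin(3t) + K_2e^(2t)cos(3t), y(t) = -3K_1e^(2t)sin(3t) + 2K_1e^(2t)cos(3t) + 2K_2e^(2t)sin(3t) + 3K_2e^(2t)cos(3t)

Coefficient matrix A = [[-13, 6], [-39, 17]].
Characteristic polynomial det(A - λI) = λ^2 - 4λ + 13 = 0.
Eigenvalues λ = 2 ± 3i (complex conjugate pair).
For λ=2+3i: an eigenvector is (1,2) - i(-1,-3) = (1 + i, 2 + 3i).
A real fundamental pair from Re and Im of e^((2+3i)t)v: X_1 = e^(2t)(cos(3t)·(1,2) + sin(3t)·(-1,-3)), X_2 = e^(2t)(sin(3t)·(1,2) - cos(3t)·(-1,-3)).
General solution: K_1X_1 + K_2X_2.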